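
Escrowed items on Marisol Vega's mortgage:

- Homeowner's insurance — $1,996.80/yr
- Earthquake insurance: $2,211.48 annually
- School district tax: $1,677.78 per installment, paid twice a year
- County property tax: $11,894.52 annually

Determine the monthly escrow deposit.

Homeowner's insurance = $1,996.80 annually
Earthquake insurance = $2,211.48 annually
School district tax = $1,677.78 × 2 = $3,355.56 annually
County property tax = $11,894.52 annually
Total per year = $1,996.80 + $2,211.48 + $3,355.56 + $11,894.52 = $19,458.36
Monthly escrow = $19,458.36 ÷ 12 = $1,621.53

$1,621.53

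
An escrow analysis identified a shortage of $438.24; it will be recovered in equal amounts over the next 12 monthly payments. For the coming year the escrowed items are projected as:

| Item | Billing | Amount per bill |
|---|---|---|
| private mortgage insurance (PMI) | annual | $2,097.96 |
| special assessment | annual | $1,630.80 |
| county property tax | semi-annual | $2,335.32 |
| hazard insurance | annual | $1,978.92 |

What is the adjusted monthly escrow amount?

Private mortgage insurance (PMI): $2,097.96/yr
Special assessment: $1,630.80/yr
County property tax: $2,335.32 × 2 = $4,670.64/yr
Hazard insurance: $1,978.92/yr
Yearly total = $2,097.96 + $1,630.80 + $4,670.64 + $1,978.92 = $10,378.32
Monthly escrow = $10,378.32 / 12 = $864.86
Shortage per month = $438.24 ÷ 12 = $36.52
Adjusted monthly = $864.86 + $36.52 = $901.38

$901.38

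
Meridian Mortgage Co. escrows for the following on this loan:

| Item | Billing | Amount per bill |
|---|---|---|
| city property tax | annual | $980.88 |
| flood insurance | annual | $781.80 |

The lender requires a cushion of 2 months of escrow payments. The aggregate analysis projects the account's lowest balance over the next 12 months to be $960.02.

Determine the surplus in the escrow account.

$666.24

City property tax = $980.88 annually
Flood insurance = $781.80 annually
Annual escrow total = $1,762.68
Base monthly escrow = $1,762.68 / 12 = $146.89
Required cushion = 2 × $146.89 = $293.78
Surplus = $960.02 − $293.78 = $666.24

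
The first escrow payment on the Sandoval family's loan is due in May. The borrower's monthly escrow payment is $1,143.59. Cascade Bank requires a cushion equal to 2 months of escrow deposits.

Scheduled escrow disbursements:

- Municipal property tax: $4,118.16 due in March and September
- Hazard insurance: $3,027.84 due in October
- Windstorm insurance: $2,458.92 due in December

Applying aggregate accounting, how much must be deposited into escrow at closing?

Cushion = 2 × $1,143.59 = $2,287.18
Trial balance (start $0, +$1,143.59 each month, − disbursements):
  May: +$1,143.59 → $1,143.59
  Jun: +$1,143.59 → $2,287.18
  Jul: +$1,143.59 → $3,430.77
  Aug: +$1,143.59 → $4,574.36
  Sep: +$1,143.59 − $4,118.16 → $1,599.79
  Oct: +$1,143.59 − $3,027.84 → -$284.46
  Nov: +$1,143.59 → $859.13
  Dec: +$1,143.59 − $2,458.92 → -$456.20
  Jan: +$1,143.59 → $687.39
  Feb: +$1,143.59 → $1,830.98
  Mar: +$1,143.59 − $4,118.16 → -$1,143.59
  Apr: +$1,143.59 → $0.00
Lowest trial balance = -$1,143.59 (Mar)
Initial deposit = cushion − low point = $2,287.18 − (-$1,143.59) = $3,430.77

$3,430.77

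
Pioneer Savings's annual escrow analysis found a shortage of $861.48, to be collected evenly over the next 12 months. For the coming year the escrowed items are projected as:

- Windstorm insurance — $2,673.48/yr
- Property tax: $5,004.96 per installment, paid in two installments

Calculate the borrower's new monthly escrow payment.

Windstorm insurance — $2,673.48/yr
Property tax — $5,004.96 × 2 = $10,009.92/yr
Yearly total = $12,683.40
Monthly = $12,683.40 / 12 = $1,056.95
Monthly shortage recovery: $861.48 ÷ 12 = $71.79
Adjusted monthly = $1,056.95 + $71.79 = $1,128.74

$1,128.74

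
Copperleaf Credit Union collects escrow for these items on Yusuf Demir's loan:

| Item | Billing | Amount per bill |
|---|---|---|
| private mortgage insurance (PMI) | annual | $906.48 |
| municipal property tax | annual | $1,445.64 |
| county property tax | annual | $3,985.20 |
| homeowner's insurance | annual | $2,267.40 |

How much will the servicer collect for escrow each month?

$717.06

Private mortgage insurance (PMI) — $906.48 annually
Municipal property tax — $1,445.64 annually
County property tax — $3,985.20 annually
Homeowner's insurance — $2,267.40 annually
Combined annual = $8,604.72
Monthly escrow = $8,604.72 / 12 = $717.06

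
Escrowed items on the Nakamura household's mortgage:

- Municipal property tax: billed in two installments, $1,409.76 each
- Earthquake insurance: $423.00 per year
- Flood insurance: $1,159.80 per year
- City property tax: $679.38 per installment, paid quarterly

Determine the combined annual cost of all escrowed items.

$7,119.84

Municipal property tax = $1,409.76 × 2 = $2,819.52 per year
Earthquake insurance = $423.00 per year
Flood insurance = $1,159.80 per year
City property tax = $679.38 × 4 = $2,717.52 per year
Total annual escrow = $2,819.52 + $423.00 + $1,159.80 + $2,717.52 = $7,119.84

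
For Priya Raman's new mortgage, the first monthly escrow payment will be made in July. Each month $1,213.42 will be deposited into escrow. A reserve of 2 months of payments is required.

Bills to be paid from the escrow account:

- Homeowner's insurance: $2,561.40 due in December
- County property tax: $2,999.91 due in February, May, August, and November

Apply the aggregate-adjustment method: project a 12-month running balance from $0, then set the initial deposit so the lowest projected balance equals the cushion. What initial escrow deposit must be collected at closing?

Cushion = 2 × $1,213.42 = $2,426.84
Trial balance (start $0, +$1,213.42 each month, − disbursements):
  Jul: +$1,213.42 → $1,213.42
  Aug: +$1,213.42 − $2,999.91 → -$573.07
  Sep: +$1,213.42 → $640.35
  Oct: +$1,213.42 → $1,853.77
  Nov: +$1,213.42 − $2,999.91 → $67.28
  Dec: +$1,213.42 − $2,561.40 → -$1,280.70
  Jan: +$1,213.42 → -$67.28
  Feb: +$1,213.42 − $2,999.91 → -$1,853.77
  Mar: +$1,213.42 → -$640.35
  Apr: +$1,213.42 → $573.07
  May: +$1,213.42 − $2,999.91 → -$1,213.42
  Jun: +$1,213.42 → $0.00
Lowest trial balance = -$1,853.77 (Feb)
Initial deposit = cushion − low point = $2,426.84 − (-$1,853.77) = $4,280.61

$4,280.61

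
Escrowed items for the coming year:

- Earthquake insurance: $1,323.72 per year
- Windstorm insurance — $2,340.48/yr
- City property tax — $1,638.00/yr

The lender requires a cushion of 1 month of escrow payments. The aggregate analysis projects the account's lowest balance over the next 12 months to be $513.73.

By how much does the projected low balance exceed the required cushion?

$71.88

Earthquake insurance = $1,323.72 annually
Windstorm insurance = $2,340.48 annually
City property tax = $1,638.00 annually
Total per year = $1,323.72 + $2,340.48 + $1,638.00 = $5,302.20
Monthly = $5,302.20 ÷ 12 = $441.85
Required reserve = 1 × $441.85 = $441.85
Excess over cushion: $513.73 − $441.85 = $71.88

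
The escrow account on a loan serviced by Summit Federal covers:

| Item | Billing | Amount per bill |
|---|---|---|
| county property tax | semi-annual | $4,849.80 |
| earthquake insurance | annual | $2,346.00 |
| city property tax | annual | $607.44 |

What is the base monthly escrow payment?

$1,054.42

County property tax — $4,849.80 × 2 = $9,699.60/yr
Earthquake insurance — $2,346.00/yr
City property tax — $607.44/yr
Annual escrow total = $12,653.04
Monthly escrow = $12,653.04 ÷ 12 = $1,054.42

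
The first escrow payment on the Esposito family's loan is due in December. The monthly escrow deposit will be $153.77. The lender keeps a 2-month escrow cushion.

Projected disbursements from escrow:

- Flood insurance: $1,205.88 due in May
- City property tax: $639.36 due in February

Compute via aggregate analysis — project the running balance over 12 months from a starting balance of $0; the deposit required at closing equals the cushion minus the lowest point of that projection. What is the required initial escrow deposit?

$1,230.16

Cushion = 2 × $153.77 = $307.54
Trial balance (start $0, +$153.77 each month, − disbursements):
  Dec: +$153.77 → $153.77
  Jan: +$153.77 → $307.54
  Feb: +$153.77 − $639.36 → -$178.05
  Mar: +$153.77 → -$24.28
  Apr: +$153.77 → $129.49
  May: +$153.77 − $1,205.88 → -$922.62
  Jun: +$153.77 → -$768.85
  Jul: +$153.77 → -$615.08
  Aug: +$153.77 → -$461.31
  Sep: +$153.77 → -$307.54
  Oct: +$153.77 → -$153.77
  Nov: +$153.77 → $0.00
Lowest trial balance = -$922.62 (May)
Initial deposit = cushion − low point = $307.54 − (-$922.62) = $1,230.16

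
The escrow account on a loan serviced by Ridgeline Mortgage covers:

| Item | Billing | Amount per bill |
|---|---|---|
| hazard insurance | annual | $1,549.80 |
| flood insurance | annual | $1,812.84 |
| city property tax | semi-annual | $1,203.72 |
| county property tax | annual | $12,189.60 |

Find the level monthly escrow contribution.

Hazard insurance = $1,549.80/yr
Flood insurance = $1,812.84/yr
City property tax = $1,203.72 × 2 = $2,407.44/yr
County property tax = $12,189.60/yr
Total per year = $1,549.80 + $1,812.84 + $2,407.44 + $12,189.60 = $17,959.68
Per month = $17,959.68 / 12 = $1,496.64

$1,496.64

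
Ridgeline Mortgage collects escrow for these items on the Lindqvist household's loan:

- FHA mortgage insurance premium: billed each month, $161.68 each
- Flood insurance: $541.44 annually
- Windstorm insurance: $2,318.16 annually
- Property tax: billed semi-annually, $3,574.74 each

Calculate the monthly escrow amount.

$995.77

FHA mortgage insurance premium — $161.68 × 12 = $1,940.16 annually
Flood insurance — $541.44 annually
Windstorm insurance — $2,318.16 annually
Property tax — $3,574.74 × 2 = $7,149.48 annually
Total annual escrow = $11,949.24
Monthly = $11,949.24 ÷ 12 = $995.77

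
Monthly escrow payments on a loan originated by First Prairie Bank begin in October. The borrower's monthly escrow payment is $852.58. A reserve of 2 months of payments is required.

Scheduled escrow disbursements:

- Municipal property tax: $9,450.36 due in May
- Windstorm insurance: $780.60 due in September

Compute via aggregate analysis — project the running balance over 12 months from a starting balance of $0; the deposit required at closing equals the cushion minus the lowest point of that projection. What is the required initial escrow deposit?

Cushion = 2 × $852.58 = $1,705.16
Trial balance (start $0, +$852.58 each month, − disbursements):
  Oct: +$852.58 → $852.58
  Nov: +$852.58 → $1,705.16
  Dec: +$852.58 → $2,557.74
  Jan: +$852.58 → $3,410.32
  Feb: +$852.58 → $4,262.90
  Mar: +$852.58 → $5,115.48
  Apr: +$852.58 → $5,968.06
  May: +$852.58 − $9,450.36 → -$2,629.72
  Jun: +$852.58 → -$1,777.14
  Jul: +$852.58 → -$924.56
  Aug: +$852.58 → -$71.98
  Sep: +$852.58 − $780.60 → $0.00
Lowest trial balance = -$2,629.72 (May)
Initial deposit = cushion − low point = $1,705.16 − (-$2,629.72) = $4,334.88

$4,334.88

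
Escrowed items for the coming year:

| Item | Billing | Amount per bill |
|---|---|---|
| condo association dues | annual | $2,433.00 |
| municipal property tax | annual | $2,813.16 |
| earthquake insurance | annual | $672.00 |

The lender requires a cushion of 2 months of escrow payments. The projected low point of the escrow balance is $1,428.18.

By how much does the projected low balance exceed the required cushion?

Condo association dues: $2,433.00
Municipal property tax: $2,813.16
Earthquake insurance: $672.00
Total per year = $2,433.00 + $2,813.16 + $672.00 = $5,918.16
Monthly = $5,918.16 ÷ 12 = $493.18
Required reserve = 2 × $493.18 = $986.36
Surplus = $1,428.18 − $986.36 = $441.82

$441.82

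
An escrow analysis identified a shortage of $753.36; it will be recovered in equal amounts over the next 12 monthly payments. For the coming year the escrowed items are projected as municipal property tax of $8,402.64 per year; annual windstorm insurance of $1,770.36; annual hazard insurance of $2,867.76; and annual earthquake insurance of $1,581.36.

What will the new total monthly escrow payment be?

$1,281.29

Municipal property tax — $8,402.64/yr
Windstorm insurance — $1,770.36/yr
Hazard insurance — $2,867.76/yr
Earthquake insurance — $1,581.36/yr
Annual escrow total = $14,622.12
Per month = $14,622.12 ÷ 12 = $1,218.51
Shortage per month = $753.36 / 12 = $62.78
New monthly escrow = $1,218.51 + $62.78 = $1,281.29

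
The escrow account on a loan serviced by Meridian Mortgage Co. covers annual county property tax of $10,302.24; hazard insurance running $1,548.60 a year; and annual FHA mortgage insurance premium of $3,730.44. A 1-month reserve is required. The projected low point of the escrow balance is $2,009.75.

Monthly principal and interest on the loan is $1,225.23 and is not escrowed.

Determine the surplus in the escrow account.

County property tax — $10,302.24 per year
Hazard insurance — $1,548.60 per year
FHA mortgage insurance premium — $3,730.44 per year
Total annual escrow = $10,302.24 + $1,548.60 + $3,730.44 = $15,581.28
Monthly = $15,581.28 ÷ 12 = $1,298.44
Required reserve = 1 × $1,298.44 = $1,298.44
Surplus = $2,009.75 − $1,298.44 = $711.31

$711.31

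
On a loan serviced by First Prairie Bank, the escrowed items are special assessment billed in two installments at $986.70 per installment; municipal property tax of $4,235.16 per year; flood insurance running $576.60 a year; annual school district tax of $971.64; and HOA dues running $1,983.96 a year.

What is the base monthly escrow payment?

$811.73

Special assessment — $986.70 × 2 = $1,973.40 annually
Municipal property tax — $4,235.16 annually
Flood insurance — $576.60 annually
School district tax — $971.64 annually
HOA dues — $1,983.96 annually
Combined annual = $1,973.40 + $4,235.16 + $576.60 + $971.64 + $1,983.96 = $9,740.76
Base monthly escrow = $9,740.76 / 12 = $811.73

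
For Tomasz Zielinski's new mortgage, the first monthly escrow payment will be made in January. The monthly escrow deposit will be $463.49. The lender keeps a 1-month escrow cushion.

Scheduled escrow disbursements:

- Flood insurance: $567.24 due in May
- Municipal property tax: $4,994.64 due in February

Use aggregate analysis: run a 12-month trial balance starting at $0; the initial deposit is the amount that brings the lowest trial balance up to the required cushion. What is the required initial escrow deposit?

Cushion = 1 × $463.49 = $463.49
Trial balance (start $0, +$463.49 each month, − disbursements):
  Jan: +$463.49 → $463.49
  Feb: +$463.49 − $4,994.64 → -$4,067.66
  Mar: +$463.49 → -$3,604.17
  Apr: +$463.49 → -$3,140.68
  May: +$463.49 − $567.24 → -$3,244.43
  Jun: +$463.49 → -$2,780.94
  Jul: +$463.49 → -$2,317.45
  Aug: +$463.49 → -$1,853.96
  Sep: +$463.49 → -$1,390.47
  Oct: +$463.49 → -$926.98
  Nov: +$463.49 → -$463.49
  Dec: +$463.49 → $0.00
Lowest trial balance = -$4,067.66 (Feb)
Initial deposit = cushion − low point = $463.49 − (-$4,067.66) = $4,531.15

$4,531.15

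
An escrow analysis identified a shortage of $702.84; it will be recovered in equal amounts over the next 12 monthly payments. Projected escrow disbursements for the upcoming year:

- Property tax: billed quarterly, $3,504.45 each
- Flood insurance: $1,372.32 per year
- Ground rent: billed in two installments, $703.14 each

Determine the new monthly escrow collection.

Property tax — $3,504.45 × 4 = $14,017.80
Flood insurance — $1,372.32
Ground rent — $703.14 × 2 = $1,406.28
Total annual escrow = $14,017.80 + $1,372.32 + $1,406.28 = $16,796.40
Per month = $16,796.40 / 12 = $1,399.70
Monthly shortage recovery: $702.84 / 12 = $58.57
New monthly escrow = $1,399.70 + $58.57 = $1,458.27

$1,458.27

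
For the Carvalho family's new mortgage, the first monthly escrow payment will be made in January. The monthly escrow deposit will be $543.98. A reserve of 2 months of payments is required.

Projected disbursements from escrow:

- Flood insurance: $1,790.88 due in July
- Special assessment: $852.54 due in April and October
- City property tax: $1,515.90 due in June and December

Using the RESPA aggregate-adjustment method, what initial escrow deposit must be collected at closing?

$1,439.42

Cushion = 2 × $543.98 = $1,087.96
Trial balance (start $0, +$543.98 each month, − disbursements):
  Jan: +$543.98 → $543.98
  Feb: +$543.98 → $1,087.96
  Mar: +$543.98 → $1,631.94
  Apr: +$543.98 − $852.54 → $1,323.38
  May: +$543.98 → $1,867.36
  Jun: +$543.98 − $1,515.90 → $895.44
  Jul: +$543.98 − $1,790.88 → -$351.46
  Aug: +$543.98 → $192.52
  Sep: +$543.98 → $736.50
  Oct: +$543.98 − $852.54 → $427.94
  Nov: +$543.98 → $971.92
  Dec: +$543.98 − $1,515.90 → $0.00
Lowest trial balance = -$351.46 (Jul)
Initial deposit = cushion − low point = $1,087.96 − (-$351.46) = $1,439.42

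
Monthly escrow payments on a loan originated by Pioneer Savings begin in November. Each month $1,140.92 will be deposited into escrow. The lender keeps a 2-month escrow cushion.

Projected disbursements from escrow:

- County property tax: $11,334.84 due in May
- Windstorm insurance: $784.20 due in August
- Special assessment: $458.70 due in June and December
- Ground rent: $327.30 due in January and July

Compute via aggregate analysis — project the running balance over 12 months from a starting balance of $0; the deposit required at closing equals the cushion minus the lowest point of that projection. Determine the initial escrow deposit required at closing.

Cushion = 2 × $1,140.92 = $2,281.84
Trial balance (start $0, +$1,140.92 each month, − disbursements):
  Nov: +$1,140.92 → $1,140.92
  Dec: +$1,140.92 − $458.70 → $1,823.14
  Jan: +$1,140.92 − $327.30 → $2,636.76
  Feb: +$1,140.92 → $3,777.68
  Mar: +$1,140.92 → $4,918.60
  Apr: +$1,140.92 → $6,059.52
  May: +$1,140.92 − $11,334.84 → -$4,134.40
  Jun: +$1,140.92 − $458.70 → -$3,452.18
  Jul: +$1,140.92 − $327.30 → -$2,638.56
  Aug: +$1,140.92 − $784.20 → -$2,281.84
  Sep: +$1,140.92 → -$1,140.92
  Oct: +$1,140.92 → $0.00
Lowest trial balance = -$4,134.40 (May)
Initial deposit = cushion − low point = $2,281.84 − (-$4,134.40) = $6,416.24

$6,416.24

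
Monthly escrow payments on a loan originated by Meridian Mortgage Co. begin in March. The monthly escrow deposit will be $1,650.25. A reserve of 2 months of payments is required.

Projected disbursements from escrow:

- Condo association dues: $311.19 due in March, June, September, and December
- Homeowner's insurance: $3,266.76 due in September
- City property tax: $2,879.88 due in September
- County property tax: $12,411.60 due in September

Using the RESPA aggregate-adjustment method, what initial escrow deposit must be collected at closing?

$11,240.56

Cushion = 2 × $1,650.25 = $3,300.50
Trial balance (start $0, +$1,650.25 each month, − disbursements):
  Mar: +$1,650.25 − $311.19 → $1,339.06
  Apr: +$1,650.25 → $2,989.31
  May: +$1,650.25 → $4,639.56
  Jun: +$1,650.25 − $311.19 → $5,978.62
  Jul: +$1,650.25 → $7,628.87
  Aug: +$1,650.25 → $9,279.12
  Sep: +$1,650.25 − $18,869.43 → -$7,940.06
  Oct: +$1,650.25 → -$6,289.81
  Nov: +$1,650.25 → -$4,639.56
  Dec: +$1,650.25 − $311.19 → -$3,300.50
  Jan: +$1,650.25 → -$1,650.25
  Feb: +$1,650.25 → $0.00
Lowest trial balance = -$7,940.06 (Sep)
Initial deposit = cushion − low point = $3,300.50 − (-$7,940.06) = $11,240.56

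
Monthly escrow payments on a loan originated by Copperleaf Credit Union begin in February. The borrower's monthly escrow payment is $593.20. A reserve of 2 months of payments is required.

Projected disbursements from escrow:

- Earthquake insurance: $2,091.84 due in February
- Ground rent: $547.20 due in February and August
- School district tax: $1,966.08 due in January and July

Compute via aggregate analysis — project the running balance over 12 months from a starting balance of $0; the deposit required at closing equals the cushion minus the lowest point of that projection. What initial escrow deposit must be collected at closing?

$3,232.24

Cushion = 2 × $593.20 = $1,186.40
Trial balance (start $0, +$593.20 each month, − disbursements):
  Feb: +$593.20 − $2,639.04 → -$2,045.84
  Mar: +$593.20 → -$1,452.64
  Apr: +$593.20 → -$859.44
  May: +$593.20 → -$266.24
  Jun: +$593.20 → $326.96
  Jul: +$593.20 − $1,966.08 → -$1,045.92
  Aug: +$593.20 − $547.20 → -$999.92
  Sep: +$593.20 → -$406.72
  Oct: +$593.20 → $186.48
  Nov: +$593.20 → $779.68
  Dec: +$593.20 → $1,372.88
  Jan: +$593.20 − $1,966.08 → $0.00
Lowest trial balance = -$2,045.84 (Feb)
Initial deposit = cushion − low point = $1,186.40 − (-$2,045.84) = $3,232.24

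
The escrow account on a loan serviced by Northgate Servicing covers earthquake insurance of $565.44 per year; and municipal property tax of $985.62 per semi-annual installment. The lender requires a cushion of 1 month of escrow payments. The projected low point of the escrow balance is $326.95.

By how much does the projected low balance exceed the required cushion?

Earthquake insurance — $565.44 annually
Municipal property tax — $985.62 × 2 = $1,971.24 annually
Combined annual = $2,536.68
Monthly = $2,536.68 / 12 = $211.39
Required cushion = 1 × $211.39 = $211.39
Surplus = $326.95 − $211.39 = $115.56

$115.56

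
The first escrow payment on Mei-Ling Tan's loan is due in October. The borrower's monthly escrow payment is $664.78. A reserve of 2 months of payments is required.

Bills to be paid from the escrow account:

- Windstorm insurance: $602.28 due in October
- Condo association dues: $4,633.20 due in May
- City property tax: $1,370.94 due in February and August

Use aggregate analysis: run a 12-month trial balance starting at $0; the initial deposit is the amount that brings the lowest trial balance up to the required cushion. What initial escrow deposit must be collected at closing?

Cushion = 2 × $664.78 = $1,329.56
Trial balance (start $0, +$664.78 each month, − disbursements):
  Oct: +$664.78 − $602.28 → $62.50
  Nov: +$664.78 → $727.28
  Dec: +$664.78 → $1,392.06
  Jan: +$664.78 → $2,056.84
  Feb: +$664.78 − $1,370.94 → $1,350.68
  Mar: +$664.78 → $2,015.46
  Apr: +$664.78 → $2,680.24
  May: +$664.78 − $4,633.20 → -$1,288.18
  Jun: +$664.78 → -$623.40
  Jul: +$664.78 → $41.38
  Aug: +$664.78 − $1,370.94 → -$664.78
  Sep: +$664.78 → $0.00
Lowest trial balance = -$1,288.18 (May)
Initial deposit = cushion − low point = $1,329.56 − (-$1,288.18) = $2,617.74

$2,617.74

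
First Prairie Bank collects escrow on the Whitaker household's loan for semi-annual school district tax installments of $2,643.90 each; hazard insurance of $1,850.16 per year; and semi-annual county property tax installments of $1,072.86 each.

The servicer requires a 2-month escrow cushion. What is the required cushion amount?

$1,547.28

School district tax — $2,643.90 × 2 = $5,287.80
Hazard insurance — $1,850.16
County property tax — $1,072.86 × 2 = $2,145.72
Total per year = $5,287.80 + $1,850.16 + $2,145.72 = $9,283.68
Monthly escrow = $9,283.68 / 12 = $773.64
Required cushion = 2 × $773.64 = $1,547.28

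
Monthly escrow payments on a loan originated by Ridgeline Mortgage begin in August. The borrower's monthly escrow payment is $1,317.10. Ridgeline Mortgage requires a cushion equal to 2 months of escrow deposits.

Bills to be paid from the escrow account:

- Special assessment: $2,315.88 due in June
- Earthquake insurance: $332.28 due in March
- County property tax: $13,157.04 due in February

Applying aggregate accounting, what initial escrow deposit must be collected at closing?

$6,571.54

Cushion = 2 × $1,317.10 = $2,634.20
Trial balance (start $0, +$1,317.10 each month, − disbursements):
  Aug: +$1,317.10 → $1,317.10
  Sep: +$1,317.10 → $2,634.20
  Oct: +$1,317.10 → $3,951.30
  Nov: +$1,317.10 → $5,268.40
  Dec: +$1,317.10 → $6,585.50
  Jan: +$1,317.10 → $7,902.60
  Feb: +$1,317.10 − $13,157.04 → -$3,937.34
  Mar: +$1,317.10 − $332.28 → -$2,952.52
  Apr: +$1,317.10 → -$1,635.42
  May: +$1,317.10 → -$318.32
  Jun: +$1,317.10 − $2,315.88 → -$1,317.10
  Jul: +$1,317.10 → $0.00
Lowest trial balance = -$3,937.34 (Feb)
Initial deposit = cushion − low point = $2,634.20 − (-$3,937.34) = $6,571.54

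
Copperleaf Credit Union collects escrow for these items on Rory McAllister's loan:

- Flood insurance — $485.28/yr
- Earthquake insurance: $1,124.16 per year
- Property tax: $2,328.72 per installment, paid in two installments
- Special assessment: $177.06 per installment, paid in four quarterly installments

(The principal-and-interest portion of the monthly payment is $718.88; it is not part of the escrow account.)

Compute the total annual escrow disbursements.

Flood insurance = $485.28 per year
Earthquake insurance = $1,124.16 per year
Property tax = $2,328.72 × 2 = $4,657.44 per year
Special assessment = $177.06 × 4 = $708.24 per year
Annual escrow total = $485.28 + $1,124.16 + $4,657.44 + $708.24 = $6,975.12

$6,975.12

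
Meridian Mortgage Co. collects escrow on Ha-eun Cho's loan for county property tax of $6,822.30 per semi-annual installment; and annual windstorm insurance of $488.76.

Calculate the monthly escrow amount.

County property tax: $6,822.30 × 2 = $13,644.60/yr
Windstorm insurance: $488.76/yr
Combined annual = $13,644.60 + $488.76 = $14,133.36
Base monthly escrow = $14,133.36 ÷ 12 = $1,177.78

$1,177.78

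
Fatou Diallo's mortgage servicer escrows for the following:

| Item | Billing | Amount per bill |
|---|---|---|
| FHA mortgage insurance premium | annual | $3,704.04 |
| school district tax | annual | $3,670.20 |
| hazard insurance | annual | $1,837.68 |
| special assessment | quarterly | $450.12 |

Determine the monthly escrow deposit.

$917.70

FHA mortgage insurance premium — $3,704.04 per year
School district tax — $3,670.20 per year
Hazard insurance — $1,837.68 per year
Special assessment — $450.12 × 4 = $1,800.48 per year
Annual escrow total = $11,012.40
Monthly = $11,012.40 ÷ 12 = $917.70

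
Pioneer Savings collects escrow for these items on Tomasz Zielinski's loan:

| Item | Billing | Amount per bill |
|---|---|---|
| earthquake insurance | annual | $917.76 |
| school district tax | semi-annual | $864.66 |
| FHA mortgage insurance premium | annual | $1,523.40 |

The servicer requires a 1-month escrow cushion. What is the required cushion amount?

$347.54

Earthquake insurance = $917.76/yr
School district tax = $864.66 × 2 = $1,729.32/yr
FHA mortgage insurance premium = $1,523.40/yr
Yearly total = $917.76 + $1,729.32 + $1,523.40 = $4,170.48
Per month = $4,170.48 ÷ 12 = $347.54
Cushion = 1 × $347.54 = $347.54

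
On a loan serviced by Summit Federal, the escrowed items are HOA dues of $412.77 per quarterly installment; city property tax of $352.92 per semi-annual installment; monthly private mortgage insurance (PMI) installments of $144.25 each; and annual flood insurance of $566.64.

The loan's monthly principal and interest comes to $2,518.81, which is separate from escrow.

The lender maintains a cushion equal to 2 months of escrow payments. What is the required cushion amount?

$775.76

HOA dues = $412.77 × 4 = $1,651.08 per year
City property tax = $352.92 × 2 = $705.84 per year
Private mortgage insurance (PMI) = $144.25 × 12 = $1,731.00 per year
Flood insurance = $566.64 per year
Yearly total = $4,654.56
Per month = $4,654.56 / 12 = $387.88
Cushion = 2 × $387.88 = $775.76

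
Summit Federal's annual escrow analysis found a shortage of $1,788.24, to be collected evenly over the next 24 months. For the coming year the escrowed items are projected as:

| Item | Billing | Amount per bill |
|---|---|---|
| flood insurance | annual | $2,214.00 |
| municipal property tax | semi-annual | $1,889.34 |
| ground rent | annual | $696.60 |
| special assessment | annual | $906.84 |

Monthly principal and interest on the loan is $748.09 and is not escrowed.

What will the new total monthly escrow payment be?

$707.52

Flood insurance = $2,214.00 per year
Municipal property tax = $1,889.34 × 2 = $3,778.68 per year
Ground rent = $696.60 per year
Special assessment = $906.84 per year
Total annual escrow = $7,596.12
Monthly escrow = $7,596.12 / 12 = $633.01
Shortage per month = $1,788.24 / 24 = $74.51
New monthly escrow = $633.01 + $74.51 = $707.52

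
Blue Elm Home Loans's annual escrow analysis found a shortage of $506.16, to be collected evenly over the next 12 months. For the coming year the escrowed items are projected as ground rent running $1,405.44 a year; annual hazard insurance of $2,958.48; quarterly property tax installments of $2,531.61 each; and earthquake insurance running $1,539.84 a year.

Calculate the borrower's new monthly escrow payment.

$1,378.03

Ground rent: $1,405.44
Hazard insurance: $2,958.48
Property tax: $2,531.61 × 4 = $10,126.44
Earthquake insurance: $1,539.84
Total per year = $1,405.44 + $2,958.48 + $10,126.44 + $1,539.84 = $16,030.20
Monthly escrow = $16,030.20 ÷ 12 = $1,335.85
Shortage spread = $506.16 ÷ 12 = $42.18/mo
New monthly escrow = $1,335.85 + $42.18 = $1,378.03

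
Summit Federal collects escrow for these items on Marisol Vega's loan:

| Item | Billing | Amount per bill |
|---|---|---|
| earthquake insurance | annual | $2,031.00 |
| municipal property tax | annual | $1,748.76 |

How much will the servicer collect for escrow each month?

Earthquake insurance = $2,031.00 annually
Municipal property tax = $1,748.76 annually
Combined annual = $2,031.00 + $1,748.76 = $3,779.76
Monthly = $3,779.76 ÷ 12 = $314.98

$314.98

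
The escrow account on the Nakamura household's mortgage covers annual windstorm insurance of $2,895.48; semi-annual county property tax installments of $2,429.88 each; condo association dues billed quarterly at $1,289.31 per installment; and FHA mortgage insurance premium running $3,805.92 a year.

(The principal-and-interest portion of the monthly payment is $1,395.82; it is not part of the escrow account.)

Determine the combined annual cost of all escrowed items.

Windstorm insurance: $2,895.48 per year
County property tax: $2,429.88 × 2 = $4,859.76 per year
Condo association dues: $1,289.31 × 4 = $5,157.24 per year
FHA mortgage insurance premium: $3,805.92 per year
Combined annual = $2,895.48 + $4,859.76 + $5,157.24 + $3,805.92 = $16,718.40

$16,718.40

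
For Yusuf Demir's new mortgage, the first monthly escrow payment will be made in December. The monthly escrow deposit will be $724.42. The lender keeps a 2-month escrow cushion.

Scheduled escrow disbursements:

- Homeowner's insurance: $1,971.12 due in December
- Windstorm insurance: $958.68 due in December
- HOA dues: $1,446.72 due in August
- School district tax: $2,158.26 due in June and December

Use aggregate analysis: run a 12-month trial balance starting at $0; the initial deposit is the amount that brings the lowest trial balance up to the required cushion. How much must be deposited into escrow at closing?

$5,812.48

Cushion = 2 × $724.42 = $1,448.84
Trial balance (start $0, +$724.42 each month, − disbursements):
  Dec: +$724.42 − $5,088.06 → -$4,363.64
  Jan: +$724.42 → -$3,639.22
  Feb: +$724.42 → -$2,914.80
  Mar: +$724.42 → -$2,190.38
  Apr: +$724.42 → -$1,465.96
  May: +$724.42 → -$741.54
  Jun: +$724.42 − $2,158.26 → -$2,175.38
  Jul: +$724.42 → -$1,450.96
  Aug: +$724.42 − $1,446.72 → -$2,173.26
  Sep: +$724.42 → -$1,448.84
  Oct: +$724.42 → -$724.42
  Nov: +$724.42 → $0.00
Lowest trial balance = -$4,363.64 (Dec)
Initial deposit = cushion − low point = $1,448.84 − (-$4,363.64) = $5,812.48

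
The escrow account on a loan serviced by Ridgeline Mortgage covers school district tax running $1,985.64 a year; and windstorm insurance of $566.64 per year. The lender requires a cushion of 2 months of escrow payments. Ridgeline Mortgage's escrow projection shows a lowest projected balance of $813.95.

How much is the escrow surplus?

$388.57

School district tax = $1,985.64
Windstorm insurance = $566.64
Yearly total = $1,985.64 + $566.64 = $2,552.28
Monthly escrow = $2,552.28 / 12 = $212.69
Required cushion = 2 × $212.69 = $425.38
Excess over cushion: $813.95 − $425.38 = $388.57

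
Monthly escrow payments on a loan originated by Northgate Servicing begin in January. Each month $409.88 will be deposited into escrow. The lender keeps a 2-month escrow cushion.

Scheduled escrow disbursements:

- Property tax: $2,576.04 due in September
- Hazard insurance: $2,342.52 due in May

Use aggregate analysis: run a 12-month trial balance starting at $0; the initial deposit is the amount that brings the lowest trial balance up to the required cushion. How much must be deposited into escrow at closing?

Cushion = 2 × $409.88 = $819.76
Trial balance (start $0, +$409.88 each month, − disbursements):
  Jan: +$409.88 → $409.88
  Feb: +$409.88 → $819.76
  Mar: +$409.88 → $1,229.64
  Apr: +$409.88 → $1,639.52
  May: +$409.88 − $2,342.52 → -$293.12
  Jun: +$409.88 → $116.76
  Jul: +$409.88 → $526.64
  Aug: +$409.88 → $936.52
  Sep: +$409.88 − $2,576.04 → -$1,229.64
  Oct: +$409.88 → -$819.76
  Nov: +$409.88 → -$409.88
  Dec: +$409.88 → $0.00
Lowest trial balance = -$1,229.64 (Sep)
Initial deposit = cushion − low point = $819.76 − (-$1,229.64) = $2,049.40

$2,049.40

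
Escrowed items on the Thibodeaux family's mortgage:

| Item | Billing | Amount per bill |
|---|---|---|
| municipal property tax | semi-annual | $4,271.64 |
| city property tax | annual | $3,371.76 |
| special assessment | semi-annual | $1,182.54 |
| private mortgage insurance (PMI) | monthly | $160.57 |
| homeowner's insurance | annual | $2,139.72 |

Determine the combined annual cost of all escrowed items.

Municipal property tax — $4,271.64 × 2 = $8,543.28 per year
City property tax — $3,371.76 per year
Special assessment — $1,182.54 × 2 = $2,365.08 per year
Private mortgage insurance (PMI) — $160.57 × 12 = $1,926.84 per year
Homeowner's insurance — $2,139.72 per year
Total per year = $18,346.68

$18,346.68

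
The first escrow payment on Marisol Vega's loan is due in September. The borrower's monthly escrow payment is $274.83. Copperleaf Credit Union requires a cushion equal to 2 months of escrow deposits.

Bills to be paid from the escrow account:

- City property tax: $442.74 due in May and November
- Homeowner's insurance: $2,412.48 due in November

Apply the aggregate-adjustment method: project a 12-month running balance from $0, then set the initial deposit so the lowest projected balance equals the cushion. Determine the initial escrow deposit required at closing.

Cushion = 2 × $274.83 = $549.66
Trial balance (start $0, +$274.83 each month, − disbursements):
  Sep: +$274.83 → $274.83
  Oct: +$274.83 → $549.66
  Nov: +$274.83 − $2,855.22 → -$2,030.73
  Dec: +$274.83 → -$1,755.90
  Jan: +$274.83 → -$1,481.07
  Feb: +$274.83 → -$1,206.24
  Mar: +$274.83 → -$931.41
  Apr: +$274.83 → -$656.58
  May: +$274.83 − $442.74 → -$824.49
  Jun: +$274.83 → -$549.66
  Jul: +$274.83 → -$274.83
  Aug: +$274.83 → $0.00
Lowest trial balance = -$2,030.73 (Nov)
Initial deposit = cushion − low point = $549.66 − (-$2,030.73) = $2,580.39

$2,580.39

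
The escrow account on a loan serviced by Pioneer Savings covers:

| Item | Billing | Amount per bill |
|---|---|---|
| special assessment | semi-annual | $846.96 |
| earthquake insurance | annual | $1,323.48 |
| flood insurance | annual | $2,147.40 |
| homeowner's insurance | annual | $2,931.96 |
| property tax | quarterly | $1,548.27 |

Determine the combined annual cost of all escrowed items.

$14,289.84

Special assessment = $846.96 × 2 = $1,693.92/yr
Earthquake insurance = $1,323.48/yr
Flood insurance = $2,147.40/yr
Homeowner's insurance = $2,931.96/yr
Property tax = $1,548.27 × 4 = $6,193.08/yr
Yearly total = $1,693.92 + $1,323.48 + $2,147.40 + $2,931.96 + $6,193.08 = $14,289.84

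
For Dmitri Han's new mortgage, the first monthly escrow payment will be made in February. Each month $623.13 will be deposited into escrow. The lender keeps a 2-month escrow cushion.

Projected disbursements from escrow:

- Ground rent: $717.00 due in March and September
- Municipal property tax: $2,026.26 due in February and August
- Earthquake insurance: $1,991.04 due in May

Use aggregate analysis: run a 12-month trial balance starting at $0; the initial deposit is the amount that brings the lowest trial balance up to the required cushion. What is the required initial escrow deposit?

$3,738.78

Cushion = 2 × $623.13 = $1,246.26
Trial balance (start $0, +$623.13 each month, − disbursements):
  Feb: +$623.13 − $2,026.26 → -$1,403.13
  Mar: +$623.13 − $717.00 → -$1,497.00
  Apr: +$623.13 → -$873.87
  May: +$623.13 − $1,991.04 → -$2,241.78
  Jun: +$623.13 → -$1,618.65
  Jul: +$623.13 → -$995.52
  Aug: +$623.13 − $2,026.26 → -$2,398.65
  Sep: +$623.13 − $717.00 → -$2,492.52
  Oct: +$623.13 → -$1,869.39
  Nov: +$623.13 → -$1,246.26
  Dec: +$623.13 → -$623.13
  Jan: +$623.13 → $0.00
Lowest trial balance = -$2,492.52 (Sep)
Initial deposit = cushion − low point = $1,246.26 − (-$2,492.52) = $3,738.78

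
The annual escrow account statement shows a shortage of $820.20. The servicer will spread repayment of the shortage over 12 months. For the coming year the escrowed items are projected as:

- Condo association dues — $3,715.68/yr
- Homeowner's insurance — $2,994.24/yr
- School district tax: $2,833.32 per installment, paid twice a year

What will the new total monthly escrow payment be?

Condo association dues — $3,715.68
Homeowner's insurance — $2,994.24
School district tax — $2,833.32 × 2 = $5,666.64
Yearly total = $3,715.68 + $2,994.24 + $5,666.64 = $12,376.56
Base monthly escrow = $12,376.56 / 12 = $1,031.38
Shortage spread = $820.20 ÷ 12 = $68.35/mo
Adjusted monthly = $1,031.38 + $68.35 = $1,099.73

$1,099.73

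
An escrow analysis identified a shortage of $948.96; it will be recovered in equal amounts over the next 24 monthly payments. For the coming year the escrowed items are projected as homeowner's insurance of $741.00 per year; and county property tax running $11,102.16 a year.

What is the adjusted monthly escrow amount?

Homeowner's insurance — $741.00 annually
County property tax — $11,102.16 annually
Combined annual = $11,843.16
Monthly escrow = $11,843.16 / 12 = $986.93
Shortage spread = $948.96 / 24 = $39.54/mo
New monthly escrow = $986.93 + $39.54 = $1,026.47

$1,026.47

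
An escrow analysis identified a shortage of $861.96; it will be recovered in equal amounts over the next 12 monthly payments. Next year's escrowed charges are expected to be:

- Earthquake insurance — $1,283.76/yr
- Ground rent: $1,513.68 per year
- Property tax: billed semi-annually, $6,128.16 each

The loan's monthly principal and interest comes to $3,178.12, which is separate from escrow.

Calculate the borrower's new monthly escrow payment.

Earthquake insurance — $1,283.76/yr
Ground rent — $1,513.68/yr
Property tax — $6,128.16 × 2 = $12,256.32/yr
Yearly total = $1,283.76 + $1,513.68 + $12,256.32 = $15,053.76
Base monthly escrow = $15,053.76 / 12 = $1,254.48
Shortage per month = $861.96 ÷ 12 = $71.83
New monthly escrow = $1,254.48 + $71.83 = $1,326.31

$1,326.31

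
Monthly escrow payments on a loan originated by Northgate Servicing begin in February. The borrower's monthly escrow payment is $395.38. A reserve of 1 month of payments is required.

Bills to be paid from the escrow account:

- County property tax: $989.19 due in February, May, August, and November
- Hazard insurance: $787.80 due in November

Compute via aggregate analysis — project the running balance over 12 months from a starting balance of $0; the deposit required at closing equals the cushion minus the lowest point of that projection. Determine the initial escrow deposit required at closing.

$1,186.14

Cushion = 1 × $395.38 = $395.38
Trial balance (start $0, +$395.38 each month, − disbursements):
  Feb: +$395.38 − $989.19 → -$593.81
  Mar: +$395.38 → -$198.43
  Apr: +$395.38 → $196.95
  May: +$395.38 − $989.19 → -$396.86
  Jun: +$395.38 → -$1.48
  Jul: +$395.38 → $393.90
  Aug: +$395.38 − $989.19 → -$199.91
  Sep: +$395.38 → $195.47
  Oct: +$395.38 → $590.85
  Nov: +$395.38 − $1,776.99 → -$790.76
  Dec: +$395.38 → -$395.38
  Jan: +$395.38 → $0.00
Lowest trial balance = -$790.76 (Nov)
Initial deposit = cushion − low point = $395.38 − (-$790.76) = $1,186.14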